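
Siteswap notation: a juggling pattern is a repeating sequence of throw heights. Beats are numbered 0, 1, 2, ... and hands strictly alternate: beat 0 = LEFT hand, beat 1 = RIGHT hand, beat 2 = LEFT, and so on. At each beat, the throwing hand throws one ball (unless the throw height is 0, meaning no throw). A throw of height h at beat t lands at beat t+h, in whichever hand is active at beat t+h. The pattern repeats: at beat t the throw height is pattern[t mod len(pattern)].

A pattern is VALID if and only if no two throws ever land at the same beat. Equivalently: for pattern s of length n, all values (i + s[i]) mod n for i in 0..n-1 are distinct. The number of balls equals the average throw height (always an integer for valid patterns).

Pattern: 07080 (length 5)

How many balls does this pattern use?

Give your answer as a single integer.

Pattern = [0, 7, 0, 8, 0], length n = 5
  position 0: throw height = 0, running sum = 0
  position 1: throw height = 7, running sum = 7
  position 2: throw height = 0, running sum = 7
  position 3: throw height = 8, running sum = 15
  position 4: throw height = 0, running sum = 15
Total sum = 15; balls = sum / n = 15 / 5 = 3

Answer: 3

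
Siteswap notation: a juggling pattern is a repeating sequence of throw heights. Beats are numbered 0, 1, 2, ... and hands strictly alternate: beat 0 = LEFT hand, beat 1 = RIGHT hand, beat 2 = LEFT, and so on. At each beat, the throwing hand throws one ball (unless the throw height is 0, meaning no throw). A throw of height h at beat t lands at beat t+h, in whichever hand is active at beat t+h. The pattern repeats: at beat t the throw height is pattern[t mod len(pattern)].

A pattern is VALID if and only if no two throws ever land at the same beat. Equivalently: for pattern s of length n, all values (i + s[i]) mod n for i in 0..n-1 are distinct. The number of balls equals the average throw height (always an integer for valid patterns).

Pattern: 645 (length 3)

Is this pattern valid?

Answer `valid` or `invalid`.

i=0: (i + s[i]) mod n = (0 + 6) mod 3 = 0
i=1: (i + s[i]) mod n = (1 + 4) mod 3 = 2
i=2: (i + s[i]) mod n = (2 + 5) mod 3 = 1
Residues: [0, 2, 1], distinct: True

Answer: valid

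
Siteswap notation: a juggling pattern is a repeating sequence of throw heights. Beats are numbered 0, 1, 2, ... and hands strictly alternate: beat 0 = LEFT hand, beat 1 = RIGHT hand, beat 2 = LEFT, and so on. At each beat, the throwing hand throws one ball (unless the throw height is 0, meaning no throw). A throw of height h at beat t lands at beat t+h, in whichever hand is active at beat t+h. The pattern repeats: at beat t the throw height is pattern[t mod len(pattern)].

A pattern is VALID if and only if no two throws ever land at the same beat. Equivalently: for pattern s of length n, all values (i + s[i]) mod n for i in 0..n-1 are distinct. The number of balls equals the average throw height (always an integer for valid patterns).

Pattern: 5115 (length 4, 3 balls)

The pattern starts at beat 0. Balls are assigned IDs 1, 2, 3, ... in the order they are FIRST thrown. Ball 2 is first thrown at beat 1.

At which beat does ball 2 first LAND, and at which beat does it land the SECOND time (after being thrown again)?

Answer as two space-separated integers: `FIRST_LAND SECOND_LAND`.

Answer: 2 3

Derivation:
Beat 0 (L): throw ball1 h=5 -> lands@5:R; in-air after throw: [b1@5:R]
Beat 1 (R): throw ball2 h=1 -> lands@2:L; in-air after throw: [b2@2:L b1@5:R]
Beat 2 (L): throw ball2 h=1 -> lands@3:R; in-air after throw: [b2@3:R b1@5:R]
Beat 3 (R): throw ball2 h=5 -> lands@8:L; in-air after throw: [b1@5:R b2@8:L]
Ball 2: thrown@1 h=1 -> first land @2; rethrown@2 h=1 -> second land @3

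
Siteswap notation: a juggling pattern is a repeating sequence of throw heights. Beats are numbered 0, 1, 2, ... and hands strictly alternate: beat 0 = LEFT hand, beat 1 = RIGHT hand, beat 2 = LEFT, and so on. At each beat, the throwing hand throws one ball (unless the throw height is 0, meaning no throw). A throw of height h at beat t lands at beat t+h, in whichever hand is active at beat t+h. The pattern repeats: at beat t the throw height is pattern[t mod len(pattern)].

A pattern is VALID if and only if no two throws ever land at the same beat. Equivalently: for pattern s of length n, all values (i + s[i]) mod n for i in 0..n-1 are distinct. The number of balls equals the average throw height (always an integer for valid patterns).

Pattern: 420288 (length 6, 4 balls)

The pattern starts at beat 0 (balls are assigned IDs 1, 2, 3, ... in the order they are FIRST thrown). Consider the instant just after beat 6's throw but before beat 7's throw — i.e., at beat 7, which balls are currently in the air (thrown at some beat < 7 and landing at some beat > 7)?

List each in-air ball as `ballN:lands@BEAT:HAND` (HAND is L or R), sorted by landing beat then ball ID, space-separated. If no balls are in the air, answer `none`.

Beat 0 (L): throw ball1 h=4 -> lands@4:L; in-air after throw: [b1@4:L]
Beat 1 (R): throw ball2 h=2 -> lands@3:R; in-air after throw: [b2@3:R b1@4:L]
Beat 3 (R): throw ball2 h=2 -> lands@5:R; in-air after throw: [b1@4:L b2@5:R]
Beat 4 (L): throw ball1 h=8 -> lands@12:L; in-air after throw: [b2@5:R b1@12:L]
Beat 5 (R): throw ball2 h=8 -> lands@13:R; in-air after throw: [b1@12:L b2@13:R]
Beat 6 (L): throw ball3 h=4 -> lands@10:L; in-air after throw: [b3@10:L b1@12:L b2@13:R]
Beat 7 (R): throw ball4 h=2 -> lands@9:R; in-air after throw: [b4@9:R b3@10:L b1@12:L b2@13:R]

Answer: ball3:lands@10:L ball1:lands@12:L ball2:lands@13:R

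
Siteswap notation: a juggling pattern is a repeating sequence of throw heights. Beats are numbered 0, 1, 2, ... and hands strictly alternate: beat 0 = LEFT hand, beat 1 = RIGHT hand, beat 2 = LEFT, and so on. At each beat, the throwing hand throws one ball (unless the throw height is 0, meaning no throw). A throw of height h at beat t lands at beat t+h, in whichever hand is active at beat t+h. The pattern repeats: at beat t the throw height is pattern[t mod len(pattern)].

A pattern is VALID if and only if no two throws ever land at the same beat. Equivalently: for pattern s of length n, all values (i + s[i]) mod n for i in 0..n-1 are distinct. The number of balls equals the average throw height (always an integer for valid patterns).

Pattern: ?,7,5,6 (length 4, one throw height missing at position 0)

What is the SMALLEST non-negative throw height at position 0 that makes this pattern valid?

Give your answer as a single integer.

i=0: s[i]=? (unknown)
i=1: (1 + 7) mod 4 = 0
i=2: (2 + 5) mod 4 = 3
i=3: (3 + 6) mod 4 = 1
Known residues: [0, 1, 3]; need a permutation of 0..3, so missing residue r = 2
Need (0 + s) mod 4 = 2; smallest s = (2 - 0) mod 4 = 2

Answer: 2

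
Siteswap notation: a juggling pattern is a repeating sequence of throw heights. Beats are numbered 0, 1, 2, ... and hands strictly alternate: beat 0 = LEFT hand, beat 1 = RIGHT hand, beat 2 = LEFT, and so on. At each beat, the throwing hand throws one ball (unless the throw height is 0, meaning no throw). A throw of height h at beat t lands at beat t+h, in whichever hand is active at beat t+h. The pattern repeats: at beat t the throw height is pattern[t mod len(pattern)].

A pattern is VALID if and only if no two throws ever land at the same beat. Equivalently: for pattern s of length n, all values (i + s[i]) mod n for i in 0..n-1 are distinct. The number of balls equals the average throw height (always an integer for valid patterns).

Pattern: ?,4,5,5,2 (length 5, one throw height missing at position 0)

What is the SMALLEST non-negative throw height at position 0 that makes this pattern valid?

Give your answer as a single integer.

Answer: 4

Derivation:
i=0: s[i]=? (unknown)
i=1: (1 + 4) mod 5 = 0
i=2: (2 + 5) mod 5 = 2
i=3: (3 + 5) mod 5 = 3
i=4: (4 + 2) mod 5 = 1
Known residues: [0, 1, 2, 3]; need a permutation of 0..4, so missing residue r = 4
Need (0 + s) mod 5 = 4; smallest s = (4 - 0) mod 5 = 4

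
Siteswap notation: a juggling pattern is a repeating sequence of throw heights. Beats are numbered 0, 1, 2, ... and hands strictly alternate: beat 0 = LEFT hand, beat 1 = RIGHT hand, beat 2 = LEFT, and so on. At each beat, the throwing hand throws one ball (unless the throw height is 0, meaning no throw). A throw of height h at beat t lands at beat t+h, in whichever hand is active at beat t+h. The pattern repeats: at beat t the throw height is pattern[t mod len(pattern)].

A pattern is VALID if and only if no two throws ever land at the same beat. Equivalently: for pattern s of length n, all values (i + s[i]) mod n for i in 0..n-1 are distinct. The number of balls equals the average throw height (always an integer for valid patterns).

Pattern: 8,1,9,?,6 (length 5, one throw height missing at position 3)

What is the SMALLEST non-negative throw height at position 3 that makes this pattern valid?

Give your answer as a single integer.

Answer: 1

Derivation:
i=0: (0 + 8) mod 5 = 3
i=1: (1 + 1) mod 5 = 2
i=2: (2 + 9) mod 5 = 1
i=3: s[i]=? (unknown)
i=4: (4 + 6) mod 5 = 0
Known residues: [0, 1, 2, 3]; need a permutation of 0..4, so missing residue r = 4
Need (3 + s) mod 5 = 4; smallest s = (4 - 3) mod 5 = 1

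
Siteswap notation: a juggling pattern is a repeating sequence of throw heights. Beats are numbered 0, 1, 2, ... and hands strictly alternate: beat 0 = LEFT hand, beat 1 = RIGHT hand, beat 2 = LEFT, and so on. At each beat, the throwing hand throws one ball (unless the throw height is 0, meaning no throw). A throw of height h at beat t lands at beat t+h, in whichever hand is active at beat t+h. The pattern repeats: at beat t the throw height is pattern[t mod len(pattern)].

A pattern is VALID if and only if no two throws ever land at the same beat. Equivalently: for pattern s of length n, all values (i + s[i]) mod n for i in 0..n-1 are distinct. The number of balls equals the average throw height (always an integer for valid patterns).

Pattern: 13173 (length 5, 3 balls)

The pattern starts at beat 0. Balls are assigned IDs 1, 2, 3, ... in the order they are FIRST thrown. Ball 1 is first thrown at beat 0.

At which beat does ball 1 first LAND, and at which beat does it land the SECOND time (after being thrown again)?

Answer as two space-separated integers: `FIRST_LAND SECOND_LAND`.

Answer: 1 4

Derivation:
Beat 0 (L): throw ball1 h=1 -> lands@1:R; in-air after throw: [b1@1:R]
Beat 1 (R): throw ball1 h=3 -> lands@4:L; in-air after throw: [b1@4:L]
Beat 2 (L): throw ball2 h=1 -> lands@3:R; in-air after throw: [b2@3:R b1@4:L]
Beat 3 (R): throw ball2 h=7 -> lands@10:L; in-air after throw: [b1@4:L b2@10:L]
Beat 4 (L): throw ball1 h=3 -> lands@7:R; in-air after throw: [b1@7:R b2@10:L]
Ball 1: thrown@0 h=1 -> first land @1; rethrown@1 h=3 -> second land @4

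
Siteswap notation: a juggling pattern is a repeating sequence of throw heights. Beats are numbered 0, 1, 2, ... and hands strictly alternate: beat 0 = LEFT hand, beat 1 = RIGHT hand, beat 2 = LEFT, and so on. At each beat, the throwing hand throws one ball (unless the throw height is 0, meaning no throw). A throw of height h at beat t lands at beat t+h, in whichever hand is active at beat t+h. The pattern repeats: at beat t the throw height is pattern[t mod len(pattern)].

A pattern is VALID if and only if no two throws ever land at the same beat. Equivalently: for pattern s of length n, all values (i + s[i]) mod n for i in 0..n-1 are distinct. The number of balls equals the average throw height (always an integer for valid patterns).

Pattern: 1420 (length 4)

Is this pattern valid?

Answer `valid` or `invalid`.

i=0: (i + s[i]) mod n = (0 + 1) mod 4 = 1
i=1: (i + s[i]) mod n = (1 + 4) mod 4 = 1
i=2: (i + s[i]) mod n = (2 + 2) mod 4 = 0
i=3: (i + s[i]) mod n = (3 + 0) mod 4 = 3
Residues: [1, 1, 0, 3], distinct: False

Answer: invalid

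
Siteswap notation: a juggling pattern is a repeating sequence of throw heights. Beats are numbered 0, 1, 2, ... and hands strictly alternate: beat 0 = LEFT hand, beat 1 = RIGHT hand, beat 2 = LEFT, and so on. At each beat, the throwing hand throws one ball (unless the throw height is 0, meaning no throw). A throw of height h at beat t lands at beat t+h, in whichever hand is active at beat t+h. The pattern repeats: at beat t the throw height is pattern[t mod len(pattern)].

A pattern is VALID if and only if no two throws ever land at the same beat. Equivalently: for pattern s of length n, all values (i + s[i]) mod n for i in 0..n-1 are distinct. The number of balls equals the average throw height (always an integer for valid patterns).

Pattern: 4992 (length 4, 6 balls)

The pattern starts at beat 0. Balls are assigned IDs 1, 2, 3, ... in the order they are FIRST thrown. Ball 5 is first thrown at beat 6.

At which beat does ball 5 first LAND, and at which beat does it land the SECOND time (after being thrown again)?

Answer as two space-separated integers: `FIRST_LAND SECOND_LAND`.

Beat 0 (L): throw ball1 h=4 -> lands@4:L; in-air after throw: [b1@4:L]
Beat 1 (R): throw ball2 h=9 -> lands@10:L; in-air after throw: [b1@4:L b2@10:L]
Beat 2 (L): throw ball3 h=9 -> lands@11:R; in-air after throw: [b1@4:L b2@10:L b3@11:R]
Beat 3 (R): throw ball4 h=2 -> lands@5:R; in-air after throw: [b1@4:L b4@5:R b2@10:L b3@11:R]
Beat 4 (L): throw ball1 h=4 -> lands@8:L; in-air after throw: [b4@5:R b1@8:L b2@10:L b3@11:R]
Beat 5 (R): throw ball4 h=9 -> lands@14:L; in-air after throw: [b1@8:L b2@10:L b3@11:R b4@14:L]
Beat 6 (L): throw ball5 h=9 -> lands@15:R; in-air after throw: [b1@8:L b2@10:L b3@11:R b4@14:L b5@15:R]
Beat 7 (R): throw ball6 h=2 -> lands@9:R; in-air after throw: [b1@8:L b6@9:R b2@10:L b3@11:R b4@14:L b5@15:R]
Beat 8 (L): throw ball1 h=4 -> lands@12:L; in-air after throw: [b6@9:R b2@10:L b3@11:R b1@12:L b4@14:L b5@15:R]
Beat 9 (R): throw ball6 h=9 -> lands@18:L; in-air after throw: [b2@10:L b3@11:R b1@12:L b4@14:L b5@15:R b6@18:L]
Beat 10 (L): throw ball2 h=9 -> lands@19:R; in-air after throw: [b3@11:R b1@12:L b4@14:L b5@15:R b6@18:L b2@19:R]
Beat 11 (R): throw ball3 h=2 -> lands@13:R; in-air after throw: [b1@12:L b3@13:R b4@14:L b5@15:R b6@18:L b2@19:R]
Beat 12 (L): throw ball1 h=4 -> lands@16:L; in-air after throw: [b3@13:R b4@14:L b5@15:R b1@16:L b6@18:L b2@19:R]
Beat 13 (R): throw ball3 h=9 -> lands@22:L; in-air after throw: [b4@14:L b5@15:R b1@16:L b6@18:L b2@19:R b3@22:L]
Beat 14 (L): throw ball4 h=9 -> lands@23:R; in-air after throw: [b5@15:R b1@16:L b6@18:L b2@19:R b3@22:L b4@23:R]
Beat 15 (R): throw ball5 h=2 -> lands@17:R; in-air after throw: [b1@16:L b5@17:R b6@18:L b2@19:R b3@22:L b4@23:R]
Beat 16 (L): throw ball1 h=4 -> lands@20:L; in-air after throw: [b5@17:R b6@18:L b2@19:R b1@20:L b3@22:L b4@23:R]
Ball 5: thrown@6 h=9 -> first land @15; rethrown@15 h=2 -> second land @17

Answer: 15 17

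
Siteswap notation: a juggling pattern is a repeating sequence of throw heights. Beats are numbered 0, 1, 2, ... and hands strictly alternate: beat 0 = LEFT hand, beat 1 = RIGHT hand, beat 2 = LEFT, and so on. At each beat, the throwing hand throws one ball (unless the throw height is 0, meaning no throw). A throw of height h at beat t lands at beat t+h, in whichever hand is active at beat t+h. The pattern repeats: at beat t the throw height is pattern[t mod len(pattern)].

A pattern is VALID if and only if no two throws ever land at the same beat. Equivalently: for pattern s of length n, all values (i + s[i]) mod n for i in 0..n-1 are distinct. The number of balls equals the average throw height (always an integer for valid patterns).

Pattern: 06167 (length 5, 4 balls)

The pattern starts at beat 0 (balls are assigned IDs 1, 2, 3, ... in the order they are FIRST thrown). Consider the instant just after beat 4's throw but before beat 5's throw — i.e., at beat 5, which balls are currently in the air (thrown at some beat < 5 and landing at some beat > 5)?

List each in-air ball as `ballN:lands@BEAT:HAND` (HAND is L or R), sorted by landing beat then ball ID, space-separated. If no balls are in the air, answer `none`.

Beat 1 (R): throw ball1 h=6 -> lands@7:R; in-air after throw: [b1@7:R]
Beat 2 (L): throw ball2 h=1 -> lands@3:R; in-air after throw: [b2@3:R b1@7:R]
Beat 3 (R): throw ball2 h=6 -> lands@9:R; in-air after throw: [b1@7:R b2@9:R]
Beat 4 (L): throw ball3 h=7 -> lands@11:R; in-air after throw: [b1@7:R b2@9:R b3@11:R]

Answer: ball1:lands@7:R ball2:lands@9:R ball3:lands@11:R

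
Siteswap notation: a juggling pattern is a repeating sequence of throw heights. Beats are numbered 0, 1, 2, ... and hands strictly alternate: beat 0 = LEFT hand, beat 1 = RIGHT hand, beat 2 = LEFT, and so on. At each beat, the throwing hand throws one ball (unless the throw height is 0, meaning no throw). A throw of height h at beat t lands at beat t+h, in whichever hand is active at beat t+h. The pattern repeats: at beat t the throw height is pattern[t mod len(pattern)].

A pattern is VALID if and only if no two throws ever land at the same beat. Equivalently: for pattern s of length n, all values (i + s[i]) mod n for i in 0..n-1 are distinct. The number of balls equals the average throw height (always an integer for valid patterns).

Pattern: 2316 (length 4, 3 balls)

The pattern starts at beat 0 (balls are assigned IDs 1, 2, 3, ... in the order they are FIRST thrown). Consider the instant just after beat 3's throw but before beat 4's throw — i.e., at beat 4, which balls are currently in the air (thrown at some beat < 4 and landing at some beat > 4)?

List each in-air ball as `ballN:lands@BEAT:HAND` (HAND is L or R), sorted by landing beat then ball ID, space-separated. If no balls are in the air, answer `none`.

Beat 0 (L): throw ball1 h=2 -> lands@2:L; in-air after throw: [b1@2:L]
Beat 1 (R): throw ball2 h=3 -> lands@4:L; in-air after throw: [b1@2:L b2@4:L]
Beat 2 (L): throw ball1 h=1 -> lands@3:R; in-air after throw: [b1@3:R b2@4:L]
Beat 3 (R): throw ball1 h=6 -> lands@9:R; in-air after throw: [b2@4:L b1@9:R]
Beat 4 (L): throw ball2 h=2 -> lands@6:L; in-air after throw: [b2@6:L b1@9:R]

Answer: ball1:lands@9:R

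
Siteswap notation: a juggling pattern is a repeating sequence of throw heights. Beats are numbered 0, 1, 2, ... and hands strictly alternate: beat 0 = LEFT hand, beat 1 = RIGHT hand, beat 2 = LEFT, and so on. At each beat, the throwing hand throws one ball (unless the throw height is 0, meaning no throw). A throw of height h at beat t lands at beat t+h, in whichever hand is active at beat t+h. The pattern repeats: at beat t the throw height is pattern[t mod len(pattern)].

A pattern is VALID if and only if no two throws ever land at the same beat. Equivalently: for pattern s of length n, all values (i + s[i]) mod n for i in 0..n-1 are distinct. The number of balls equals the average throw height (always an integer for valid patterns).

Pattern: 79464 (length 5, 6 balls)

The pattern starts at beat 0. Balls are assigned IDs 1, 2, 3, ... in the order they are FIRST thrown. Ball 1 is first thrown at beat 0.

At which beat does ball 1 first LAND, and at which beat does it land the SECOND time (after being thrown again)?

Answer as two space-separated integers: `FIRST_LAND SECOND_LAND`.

Answer: 7 11

Derivation:
Beat 0 (L): throw ball1 h=7 -> lands@7:R; in-air after throw: [b1@7:R]
Beat 1 (R): throw ball2 h=9 -> lands@10:L; in-air after throw: [b1@7:R b2@10:L]
Beat 2 (L): throw ball3 h=4 -> lands@6:L; in-air after throw: [b3@6:L b1@7:R b2@10:L]
Beat 3 (R): throw ball4 h=6 -> lands@9:R; in-air after throw: [b3@6:L b1@7:R b4@9:R b2@10:L]
Beat 4 (L): throw ball5 h=4 -> lands@8:L; in-air after throw: [b3@6:L b1@7:R b5@8:L b4@9:R b2@10:L]
Beat 5 (R): throw ball6 h=7 -> lands@12:L; in-air after throw: [b3@6:L b1@7:R b5@8:L b4@9:R b2@10:L b6@12:L]
Beat 6 (L): throw ball3 h=9 -> lands@15:R; in-air after throw: [b1@7:R b5@8:L b4@9:R b2@10:L b6@12:L b3@15:R]
Beat 7 (R): throw ball1 h=4 -> lands@11:R; in-air after throw: [b5@8:L b4@9:R b2@10:L b1@11:R b6@12:L b3@15:R]
Beat 8 (L): throw ball5 h=6 -> lands@14:L; in-air after throw: [b4@9:R b2@10:L b1@11:R b6@12:L b5@14:L b3@15:R]
Beat 9 (R): throw ball4 h=4 -> lands@13:R; in-air after throw: [b2@10:L b1@11:R b6@12:L b4@13:R b5@14:L b3@15:R]
Beat 10 (L): throw ball2 h=7 -> lands@17:R; in-air after throw: [b1@11:R b6@12:L b4@13:R b5@14:L b3@15:R b2@17:R]
Beat 11 (R): throw ball1 h=9 -> lands@20:L; in-air after throw: [b6@12:L b4@13:R b5@14:L b3@15:R b2@17:R b1@20:L]
Ball 1: thrown@0 h=7 -> first land @7; rethrown@7 h=4 -> second land @11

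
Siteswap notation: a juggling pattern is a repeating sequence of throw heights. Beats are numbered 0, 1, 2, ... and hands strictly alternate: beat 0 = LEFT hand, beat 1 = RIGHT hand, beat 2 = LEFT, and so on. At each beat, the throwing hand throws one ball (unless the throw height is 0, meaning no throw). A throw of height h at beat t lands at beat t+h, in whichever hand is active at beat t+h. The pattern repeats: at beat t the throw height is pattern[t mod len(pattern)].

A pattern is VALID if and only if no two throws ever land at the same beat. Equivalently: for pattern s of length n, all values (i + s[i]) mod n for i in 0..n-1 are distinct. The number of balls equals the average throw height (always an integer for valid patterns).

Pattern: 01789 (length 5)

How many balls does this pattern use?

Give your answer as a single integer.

Pattern = [0, 1, 7, 8, 9], length n = 5
  position 0: throw height = 0, running sum = 0
  position 1: throw height = 1, running sum = 1
  position 2: throw height = 7, running sum = 8
  position 3: throw height = 8, running sum = 16
  position 4: throw height = 9, running sum = 25
Total sum = 25; balls = sum / n = 25 / 5 = 5

Answer: 5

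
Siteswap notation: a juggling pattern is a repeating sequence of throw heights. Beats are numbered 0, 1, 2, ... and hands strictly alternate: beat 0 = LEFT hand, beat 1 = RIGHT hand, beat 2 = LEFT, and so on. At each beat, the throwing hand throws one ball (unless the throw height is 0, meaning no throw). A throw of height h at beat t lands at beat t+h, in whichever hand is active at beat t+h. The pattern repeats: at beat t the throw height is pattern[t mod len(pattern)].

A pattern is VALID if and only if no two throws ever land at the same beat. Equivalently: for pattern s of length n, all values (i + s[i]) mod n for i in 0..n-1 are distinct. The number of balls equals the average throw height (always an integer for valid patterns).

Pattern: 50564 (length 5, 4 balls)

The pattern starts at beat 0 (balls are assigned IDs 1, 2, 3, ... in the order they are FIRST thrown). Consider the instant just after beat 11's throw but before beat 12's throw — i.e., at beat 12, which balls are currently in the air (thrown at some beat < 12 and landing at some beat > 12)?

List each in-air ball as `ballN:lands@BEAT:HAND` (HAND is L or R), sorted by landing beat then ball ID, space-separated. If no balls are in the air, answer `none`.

Beat 0 (L): throw ball1 h=5 -> lands@5:R; in-air after throw: [b1@5:R]
Beat 2 (L): throw ball2 h=5 -> lands@7:R; in-air after throw: [b1@5:R b2@7:R]
Beat 3 (R): throw ball3 h=6 -> lands@9:R; in-air after throw: [b1@5:R b2@7:R b3@9:R]
Beat 4 (L): throw ball4 h=4 -> lands@8:L; in-air after throw: [b1@5:R b2@7:R b4@8:L b3@9:R]
Beat 5 (R): throw ball1 h=5 -> lands@10:L; in-air after throw: [b2@7:R b4@8:L b3@9:R b1@10:L]
Beat 7 (R): throw ball2 h=5 -> lands@12:L; in-air after throw: [b4@8:L b3@9:R b1@10:L b2@12:L]
Beat 8 (L): throw ball4 h=6 -> lands@14:L; in-air after throw: [b3@9:R b1@10:L b2@12:L b4@14:L]
Beat 9 (R): throw ball3 h=4 -> lands@13:R; in-air after throw: [b1@10:L b2@12:L b3@13:R b4@14:L]
Beat 10 (L): throw ball1 h=5 -> lands@15:R; in-air after throw: [b2@12:L b3@13:R b4@14:L b1@15:R]
Beat 12 (L): throw ball2 h=5 -> lands@17:R; in-air after throw: [b3@13:R b4@14:L b1@15:R b2@17:R]

Answer: ball3:lands@13:R ball4:lands@14:L ball1:lands@15:R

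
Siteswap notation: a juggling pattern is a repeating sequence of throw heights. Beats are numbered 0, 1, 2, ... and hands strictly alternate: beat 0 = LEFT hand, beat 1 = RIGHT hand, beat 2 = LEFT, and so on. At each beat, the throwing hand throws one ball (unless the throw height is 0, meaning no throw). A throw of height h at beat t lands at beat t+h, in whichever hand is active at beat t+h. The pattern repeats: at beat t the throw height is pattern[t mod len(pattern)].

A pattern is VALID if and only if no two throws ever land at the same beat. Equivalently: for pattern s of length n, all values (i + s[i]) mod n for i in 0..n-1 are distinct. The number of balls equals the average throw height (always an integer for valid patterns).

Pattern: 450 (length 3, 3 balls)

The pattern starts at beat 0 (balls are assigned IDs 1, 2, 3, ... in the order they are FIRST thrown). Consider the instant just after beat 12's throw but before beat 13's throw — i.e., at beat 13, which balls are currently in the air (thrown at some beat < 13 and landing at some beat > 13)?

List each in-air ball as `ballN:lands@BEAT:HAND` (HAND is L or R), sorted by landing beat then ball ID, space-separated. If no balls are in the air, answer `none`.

Beat 0 (L): throw ball1 h=4 -> lands@4:L; in-air after throw: [b1@4:L]
Beat 1 (R): throw ball2 h=5 -> lands@6:L; in-air after throw: [b1@4:L b2@6:L]
Beat 3 (R): throw ball3 h=4 -> lands@7:R; in-air after throw: [b1@4:L b2@6:L b3@7:R]
Beat 4 (L): throw ball1 h=5 -> lands@9:R; in-air after throw: [b2@6:L b3@7:R b1@9:R]
Beat 6 (L): throw ball2 h=4 -> lands@10:L; in-air after throw: [b3@7:R b1@9:R b2@10:L]
Beat 7 (R): throw ball3 h=5 -> lands@12:L; in-air after throw: [b1@9:R b2@10:L b3@12:L]
Beat 9 (R): throw ball1 h=4 -> lands@13:R; in-air after throw: [b2@10:L b3@12:L b1@13:R]
Beat 10 (L): throw ball2 h=5 -> lands@15:R; in-air after throw: [b3@12:L b1@13:R b2@15:R]
Beat 12 (L): throw ball3 h=4 -> lands@16:L; in-air after throw: [b1@13:R b2@15:R b3@16:L]
Beat 13 (R): throw ball1 h=5 -> lands@18:L; in-air after throw: [b2@15:R b3@16:L b1@18:L]

Answer: ball2:lands@15:R ball3:lands@16:L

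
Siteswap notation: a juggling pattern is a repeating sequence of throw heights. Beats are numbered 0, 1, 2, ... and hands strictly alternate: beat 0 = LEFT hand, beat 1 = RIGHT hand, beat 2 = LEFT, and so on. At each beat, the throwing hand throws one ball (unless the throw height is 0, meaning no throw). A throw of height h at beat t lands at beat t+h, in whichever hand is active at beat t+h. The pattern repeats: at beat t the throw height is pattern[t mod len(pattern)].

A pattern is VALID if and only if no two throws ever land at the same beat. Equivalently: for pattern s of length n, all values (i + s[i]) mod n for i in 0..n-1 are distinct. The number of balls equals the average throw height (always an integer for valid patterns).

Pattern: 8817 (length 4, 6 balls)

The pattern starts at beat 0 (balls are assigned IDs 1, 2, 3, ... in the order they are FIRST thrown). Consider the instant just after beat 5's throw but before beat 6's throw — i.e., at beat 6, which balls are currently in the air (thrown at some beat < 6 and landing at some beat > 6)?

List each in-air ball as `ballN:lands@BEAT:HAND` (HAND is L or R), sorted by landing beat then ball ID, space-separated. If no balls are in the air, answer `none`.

Answer: ball1:lands@8:L ball2:lands@9:R ball3:lands@10:L ball4:lands@12:L ball5:lands@13:R

Derivation:
Beat 0 (L): throw ball1 h=8 -> lands@8:L; in-air after throw: [b1@8:L]
Beat 1 (R): throw ball2 h=8 -> lands@9:R; in-air after throw: [b1@8:L b2@9:R]
Beat 2 (L): throw ball3 h=1 -> lands@3:R; in-air after throw: [b3@3:R b1@8:L b2@9:R]
Beat 3 (R): throw ball3 h=7 -> lands@10:L; in-air after throw: [b1@8:L b2@9:R b3@10:L]
Beat 4 (L): throw ball4 h=8 -> lands@12:L; in-air after throw: [b1@8:L b2@9:R b3@10:L b4@12:L]
Beat 5 (R): throw ball5 h=8 -> lands@13:R; in-air after throw: [b1@8:L b2@9:R b3@10:L b4@12:L b5@13:R]
Beat 6 (L): throw ball6 h=1 -> lands@7:R; in-air after throw: [b6@7:R b1@8:L b2@9:R b3@10:L b4@12:L b5@13:R]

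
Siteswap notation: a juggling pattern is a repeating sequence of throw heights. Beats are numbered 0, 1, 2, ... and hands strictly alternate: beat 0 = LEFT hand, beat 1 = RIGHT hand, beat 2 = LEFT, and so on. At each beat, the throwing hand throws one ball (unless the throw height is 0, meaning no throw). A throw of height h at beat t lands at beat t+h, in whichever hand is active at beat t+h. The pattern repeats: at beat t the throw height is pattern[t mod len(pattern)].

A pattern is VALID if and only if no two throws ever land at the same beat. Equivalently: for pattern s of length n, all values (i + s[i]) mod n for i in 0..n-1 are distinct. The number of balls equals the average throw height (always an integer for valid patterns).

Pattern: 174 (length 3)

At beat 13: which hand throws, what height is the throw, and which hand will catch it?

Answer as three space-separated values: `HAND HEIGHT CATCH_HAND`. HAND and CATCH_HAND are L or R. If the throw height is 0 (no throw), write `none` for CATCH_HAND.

Answer: R 7 L

Derivation:
Beat 13: 13 mod 2 = 1, so hand = R
Throw height = pattern[13 mod 3] = pattern[1] = 7
Lands at beat 13+7=20, 20 mod 2 = 0, so catch hand = L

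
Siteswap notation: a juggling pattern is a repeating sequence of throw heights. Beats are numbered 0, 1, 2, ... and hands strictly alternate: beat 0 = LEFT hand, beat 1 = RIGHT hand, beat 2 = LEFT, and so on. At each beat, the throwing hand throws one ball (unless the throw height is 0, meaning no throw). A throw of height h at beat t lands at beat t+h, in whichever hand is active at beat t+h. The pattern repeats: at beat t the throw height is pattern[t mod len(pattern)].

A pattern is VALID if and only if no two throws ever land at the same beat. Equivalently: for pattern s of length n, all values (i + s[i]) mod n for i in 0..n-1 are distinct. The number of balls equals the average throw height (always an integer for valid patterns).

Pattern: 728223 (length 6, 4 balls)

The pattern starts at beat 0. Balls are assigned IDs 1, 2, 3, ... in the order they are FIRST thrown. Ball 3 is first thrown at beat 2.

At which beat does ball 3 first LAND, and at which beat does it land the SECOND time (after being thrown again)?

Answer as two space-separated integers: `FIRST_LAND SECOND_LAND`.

Beat 0 (L): throw ball1 h=7 -> lands@7:R; in-air after throw: [b1@7:R]
Beat 1 (R): throw ball2 h=2 -> lands@3:R; in-air after throw: [b2@3:R b1@7:R]
Beat 2 (L): throw ball3 h=8 -> lands@10:L; in-air after throw: [b2@3:R b1@7:R b3@10:L]
Beat 3 (R): throw ball2 h=2 -> lands@5:R; in-air after throw: [b2@5:R b1@7:R b3@10:L]
Beat 4 (L): throw ball4 h=2 -> lands@6:L; in-air after throw: [b2@5:R b4@6:L b1@7:R b3@10:L]
Beat 5 (R): throw ball2 h=3 -> lands@8:L; in-air after throw: [b4@6:L b1@7:R b2@8:L b3@10:L]
Beat 6 (L): throw ball4 h=7 -> lands@13:R; in-air after throw: [b1@7:R b2@8:L b3@10:L b4@13:R]
Beat 7 (R): throw ball1 h=2 -> lands@9:R; in-air after throw: [b2@8:L b1@9:R b3@10:L b4@13:R]
Beat 8 (L): throw ball2 h=8 -> lands@16:L; in-air after throw: [b1@9:R b3@10:L b4@13:R b2@16:L]
Beat 9 (R): throw ball1 h=2 -> lands@11:R; in-air after throw: [b3@10:L b1@11:R b4@13:R b2@16:L]
Beat 10 (L): throw ball3 h=2 -> lands@12:L; in-air after throw: [b1@11:R b3@12:L b4@13:R b2@16:L]
Beat 11 (R): throw ball1 h=3 -> lands@14:L; in-air after throw: [b3@12:L b4@13:R b1@14:L b2@16:L]
Beat 12 (L): throw ball3 h=7 -> lands@19:R; in-air after throw: [b4@13:R b1@14:L b2@16:L b3@19:R]
Ball 3: thrown@2 h=8 -> first land @10; rethrown@10 h=2 -> second land @12

Answer: 10 12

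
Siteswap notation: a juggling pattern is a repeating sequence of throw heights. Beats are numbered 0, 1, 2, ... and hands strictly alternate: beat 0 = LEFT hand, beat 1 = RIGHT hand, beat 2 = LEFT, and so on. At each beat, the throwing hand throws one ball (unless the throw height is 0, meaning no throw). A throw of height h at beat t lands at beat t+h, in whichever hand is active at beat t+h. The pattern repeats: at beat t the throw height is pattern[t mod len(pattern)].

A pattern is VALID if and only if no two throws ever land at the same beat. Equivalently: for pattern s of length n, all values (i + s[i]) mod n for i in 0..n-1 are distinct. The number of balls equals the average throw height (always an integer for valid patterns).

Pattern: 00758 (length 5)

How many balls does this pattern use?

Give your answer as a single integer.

Answer: 4

Derivation:
Pattern = [0, 0, 7, 5, 8], length n = 5
  position 0: throw height = 0, running sum = 0
  position 1: throw height = 0, running sum = 0
  position 2: throw height = 7, running sum = 7
  position 3: throw height = 5, running sum = 12
  position 4: throw height = 8, running sum = 20
Total sum = 20; balls = sum / n = 20 / 5 = 4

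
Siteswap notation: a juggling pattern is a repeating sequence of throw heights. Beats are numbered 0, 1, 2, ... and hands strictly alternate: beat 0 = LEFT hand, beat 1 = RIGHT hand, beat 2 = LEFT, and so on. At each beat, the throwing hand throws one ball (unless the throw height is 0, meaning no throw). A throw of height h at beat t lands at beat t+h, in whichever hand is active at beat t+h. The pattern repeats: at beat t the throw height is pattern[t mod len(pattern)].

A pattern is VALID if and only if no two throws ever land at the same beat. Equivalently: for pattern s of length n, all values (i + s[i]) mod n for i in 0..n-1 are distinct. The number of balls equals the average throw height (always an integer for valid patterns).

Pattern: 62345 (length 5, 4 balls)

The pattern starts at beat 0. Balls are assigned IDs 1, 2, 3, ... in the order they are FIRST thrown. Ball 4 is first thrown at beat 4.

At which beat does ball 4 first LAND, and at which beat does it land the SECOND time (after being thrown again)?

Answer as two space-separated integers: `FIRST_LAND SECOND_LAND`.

Beat 0 (L): throw ball1 h=6 -> lands@6:L; in-air after throw: [b1@6:L]
Beat 1 (R): throw ball2 h=2 -> lands@3:R; in-air after throw: [b2@3:R b1@6:L]
Beat 2 (L): throw ball3 h=3 -> lands@5:R; in-air after throw: [b2@3:R b3@5:R b1@6:L]
Beat 3 (R): throw ball2 h=4 -> lands@7:R; in-air after throw: [b3@5:R b1@6:L b2@7:R]
Beat 4 (L): throw ball4 h=5 -> lands@9:R; in-air after throw: [b3@5:R b1@6:L b2@7:R b4@9:R]
Beat 5 (R): throw ball3 h=6 -> lands@11:R; in-air after throw: [b1@6:L b2@7:R b4@9:R b3@11:R]
Beat 6 (L): throw ball1 h=2 -> lands@8:L; in-air after throw: [b2@7:R b1@8:L b4@9:R b3@11:R]
Beat 7 (R): throw ball2 h=3 -> lands@10:L; in-air after throw: [b1@8:L b4@9:R b2@10:L b3@11:R]
Beat 8 (L): throw ball1 h=4 -> lands@12:L; in-air after throw: [b4@9:R b2@10:L b3@11:R b1@12:L]
Beat 9 (R): throw ball4 h=5 -> lands@14:L; in-air after throw: [b2@10:L b3@11:R b1@12:L b4@14:L]
Beat 10 (L): throw ball2 h=6 -> lands@16:L; in-air after throw: [b3@11:R b1@12:L b4@14:L b2@16:L]
Beat 11 (R): throw ball3 h=2 -> lands@13:R; in-air after throw: [b1@12:L b3@13:R b4@14:L b2@16:L]
Beat 12 (L): throw ball1 h=3 -> lands@15:R; in-air after throw: [b3@13:R b4@14:L b1@15:R b2@16:L]
Beat 13 (R): throw ball3 h=4 -> lands@17:R; in-air after throw: [b4@14:L b1@15:R b2@16:L b3@17:R]
Beat 14 (L): throw ball4 h=5 -> lands@19:R; in-air after throw: [b1@15:R b2@16:L b3@17:R b4@19:R]
Ball 4: thrown@4 h=5 -> first land @9; rethrown@9 h=5 -> second land @14

Answer: 9 14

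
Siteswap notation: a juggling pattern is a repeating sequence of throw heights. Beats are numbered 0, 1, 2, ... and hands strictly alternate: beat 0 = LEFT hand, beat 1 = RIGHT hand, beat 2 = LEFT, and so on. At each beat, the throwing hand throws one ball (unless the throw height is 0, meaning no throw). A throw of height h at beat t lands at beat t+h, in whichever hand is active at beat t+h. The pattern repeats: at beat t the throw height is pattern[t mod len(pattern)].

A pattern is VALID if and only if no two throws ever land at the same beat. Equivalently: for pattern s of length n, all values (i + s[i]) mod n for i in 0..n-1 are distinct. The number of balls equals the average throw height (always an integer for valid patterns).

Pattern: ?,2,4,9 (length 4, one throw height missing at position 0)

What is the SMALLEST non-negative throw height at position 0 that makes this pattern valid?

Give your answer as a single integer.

i=0: s[i]=? (unknown)
i=1: (1 + 2) mod 4 = 3
i=2: (2 + 4) mod 4 = 2
i=3: (3 + 9) mod 4 = 0
Known residues: [0, 2, 3]; need a permutation of 0..3, so missing residue r = 1
Need (0 + s) mod 4 = 1; smallest s = (1 - 0) mod 4 = 1

Answer: 1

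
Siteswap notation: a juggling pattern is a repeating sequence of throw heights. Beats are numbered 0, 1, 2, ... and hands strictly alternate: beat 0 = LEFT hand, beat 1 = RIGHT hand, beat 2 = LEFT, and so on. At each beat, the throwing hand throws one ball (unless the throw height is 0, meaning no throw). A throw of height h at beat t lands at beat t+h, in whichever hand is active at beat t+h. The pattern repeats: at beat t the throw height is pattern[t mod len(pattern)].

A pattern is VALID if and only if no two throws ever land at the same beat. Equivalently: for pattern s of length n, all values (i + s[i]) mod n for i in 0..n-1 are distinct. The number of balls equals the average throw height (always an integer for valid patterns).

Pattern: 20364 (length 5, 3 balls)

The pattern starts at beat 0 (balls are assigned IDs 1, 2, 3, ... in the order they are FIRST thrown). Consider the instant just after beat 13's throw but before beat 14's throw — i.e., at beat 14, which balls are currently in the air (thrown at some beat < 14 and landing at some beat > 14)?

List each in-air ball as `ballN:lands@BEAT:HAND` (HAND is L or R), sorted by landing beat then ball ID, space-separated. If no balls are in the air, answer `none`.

Answer: ball1:lands@15:R ball2:lands@19:R

Derivation:
Beat 0 (L): throw ball1 h=2 -> lands@2:L; in-air after throw: [b1@2:L]
Beat 2 (L): throw ball1 h=3 -> lands@5:R; in-air after throw: [b1@5:R]
Beat 3 (R): throw ball2 h=6 -> lands@9:R; in-air after throw: [b1@5:R b2@9:R]
Beat 4 (L): throw ball3 h=4 -> lands@8:L; in-air after throw: [b1@5:R b3@8:L b2@9:R]
Beat 5 (R): throw ball1 h=2 -> lands@7:R; in-air after throw: [b1@7:R b3@8:L b2@9:R]
Beat 7 (R): throw ball1 h=3 -> lands@10:L; in-air after throw: [b3@8:L b2@9:R b1@10:L]
Beat 8 (L): throw ball3 h=6 -> lands@14:L; in-air after throw: [b2@9:R b1@10:L b3@14:L]
Beat 9 (R): throw ball2 h=4 -> lands@13:R; in-air after throw: [b1@10:L b2@13:R b3@14:L]
Beat 10 (L): throw ball1 h=2 -> lands@12:L; in-air after throw: [b1@12:L b2@13:R b3@14:L]
Beat 12 (L): throw ball1 h=3 -> lands@15:R; in-air after throw: [b2@13:R b3@14:L b1@15:R]
Beat 13 (R): throw ball2 h=6 -> lands@19:R; in-air after throw: [b3@14:L b1@15:R b2@19:R]
Beat 14 (L): throw ball3 h=4 -> lands@18:L; in-air after throw: [b1@15:R b3@18:L b2@19:R]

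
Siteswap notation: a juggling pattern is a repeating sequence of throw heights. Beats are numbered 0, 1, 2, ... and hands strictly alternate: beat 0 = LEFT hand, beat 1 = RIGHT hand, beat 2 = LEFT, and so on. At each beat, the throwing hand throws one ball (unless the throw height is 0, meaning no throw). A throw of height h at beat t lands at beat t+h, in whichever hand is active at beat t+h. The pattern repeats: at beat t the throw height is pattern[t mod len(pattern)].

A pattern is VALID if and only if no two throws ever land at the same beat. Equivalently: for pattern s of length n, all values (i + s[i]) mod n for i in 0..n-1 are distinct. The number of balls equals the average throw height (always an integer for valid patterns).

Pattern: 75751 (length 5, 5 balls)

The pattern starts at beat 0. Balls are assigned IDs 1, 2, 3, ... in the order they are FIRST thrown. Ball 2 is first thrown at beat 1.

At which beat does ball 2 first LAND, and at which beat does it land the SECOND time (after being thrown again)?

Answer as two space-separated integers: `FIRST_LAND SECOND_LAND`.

Beat 0 (L): throw ball1 h=7 -> lands@7:R; in-air after throw: [b1@7:R]
Beat 1 (R): throw ball2 h=5 -> lands@6:L; in-air after throw: [b2@6:L b1@7:R]
Beat 2 (L): throw ball3 h=7 -> lands@9:R; in-air after throw: [b2@6:L b1@7:R b3@9:R]
Beat 3 (R): throw ball4 h=5 -> lands@8:L; in-air after throw: [b2@6:L b1@7:R b4@8:L b3@9:R]
Beat 4 (L): throw ball5 h=1 -> lands@5:R; in-air after throw: [b5@5:R b2@6:L b1@7:R b4@8:L b3@9:R]
Beat 5 (R): throw ball5 h=7 -> lands@12:L; in-air after throw: [b2@6:L b1@7:R b4@8:L b3@9:R b5@12:L]
Beat 6 (L): throw ball2 h=5 -> lands@11:R; in-air after throw: [b1@7:R b4@8:L b3@9:R b2@11:R b5@12:L]
Beat 7 (R): throw ball1 h=7 -> lands@14:L; in-air after throw: [b4@8:L b3@9:R b2@11:R b5@12:L b1@14:L]
Beat 8 (L): throw ball4 h=5 -> lands@13:R; in-air after throw: [b3@9:R b2@11:R b5@12:L b4@13:R b1@14:L]
Beat 9 (R): throw ball3 h=1 -> lands@10:L; in-air after throw: [b3@10:L b2@11:R b5@12:L b4@13:R b1@14:L]
Beat 10 (L): throw ball3 h=7 -> lands@17:R; in-air after throw: [b2@11:R b5@12:L b4@13:R b1@14:L b3@17:R]
Beat 11 (R): throw ball2 h=5 -> lands@16:L; in-air after throw: [b5@12:L b4@13:R b1@14:L b2@16:L b3@17:R]
Ball 2: thrown@1 h=5 -> first land @6; rethrown@6 h=5 -> second land @11

Answer: 6 11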